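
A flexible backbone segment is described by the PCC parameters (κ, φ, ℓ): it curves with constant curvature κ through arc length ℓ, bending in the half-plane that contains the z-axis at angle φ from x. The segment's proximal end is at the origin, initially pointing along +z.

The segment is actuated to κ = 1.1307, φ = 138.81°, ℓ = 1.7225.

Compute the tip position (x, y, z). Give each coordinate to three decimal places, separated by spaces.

θ = κ·ℓ = 1.1307 × 1.7225 = 1.94763 rad
ρ = (1 − cos θ)/κ = (1 − -0.36798)/1.1307 = 1.20985
z = sin θ / κ = 0.92983/1.1307 = 0.82235
x = ρ cos φ = 1.20985 × cos(138.81°) = -0.91045
y = ρ sin φ = 1.20985 × sin(138.81°) = 0.79676

-0.910 0.797 0.822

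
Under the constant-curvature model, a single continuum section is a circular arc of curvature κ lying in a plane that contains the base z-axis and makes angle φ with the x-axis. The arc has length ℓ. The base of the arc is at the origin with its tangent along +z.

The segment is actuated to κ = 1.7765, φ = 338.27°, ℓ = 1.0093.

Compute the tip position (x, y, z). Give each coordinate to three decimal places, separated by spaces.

θ = κ·ℓ = 1.7765 × 1.0093 = 1.79302 rad
ρ = (1 − cos θ)/κ = (1 − -0.22040)/1.7765 = 0.68697
z = sin θ / κ = 0.97541/1.7765 = 0.54906
x = ρ cos φ = 0.68697 × cos(338.27°) = 0.63815
y = ρ sin φ = 0.68697 × sin(338.27°) = -0.25434

0.638 -0.254 0.549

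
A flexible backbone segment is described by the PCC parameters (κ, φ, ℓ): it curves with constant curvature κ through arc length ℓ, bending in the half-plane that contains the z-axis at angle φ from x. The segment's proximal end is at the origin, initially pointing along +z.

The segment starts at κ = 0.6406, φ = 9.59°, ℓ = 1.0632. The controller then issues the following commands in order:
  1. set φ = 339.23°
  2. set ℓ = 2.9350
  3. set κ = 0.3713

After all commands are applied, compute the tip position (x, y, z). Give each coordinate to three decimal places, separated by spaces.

initial: κ=0.6406, φ=9.59°, ℓ=1.0632
cmd 1: set φ=339.23° → (κ,φ,ℓ)=(0.6406,339.23°,1.0632) → tip=(0.3256,-0.1235,0.9829)
cmd 2: set ℓ=2.9350 → (κ,φ,ℓ)=(0.6406,339.23°,2.9350) → tip=(1.9040,-0.7221,1.4869)
cmd 3: set κ=0.3713 → (κ,φ,ℓ)=(0.3713,339.23°,2.9350) → tip=(1.3531,-0.5132,2.3876)

1.353 -0.513 2.388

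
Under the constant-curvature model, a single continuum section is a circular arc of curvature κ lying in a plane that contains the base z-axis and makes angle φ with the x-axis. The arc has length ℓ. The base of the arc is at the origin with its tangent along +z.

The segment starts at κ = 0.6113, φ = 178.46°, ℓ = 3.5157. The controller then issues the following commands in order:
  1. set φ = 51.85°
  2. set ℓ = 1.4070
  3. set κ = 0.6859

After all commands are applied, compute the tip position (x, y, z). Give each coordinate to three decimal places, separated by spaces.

0.388 0.494 1.199

initial: κ=0.6113, φ=178.46°, ℓ=3.5157
cmd 1: set φ=51.85° → (κ,φ,ℓ)=(0.6113,51.85°,3.5157) → tip=(1.5629,1.9897,1.3698)
cmd 2: set ℓ=1.4070 → (κ,φ,ℓ)=(0.6113,51.85°,1.4070) → tip=(0.3513,0.4472,1.2398)
cmd 3: set κ=0.6859 → (κ,φ,ℓ)=(0.6859,51.85°,1.4070) → tip=(0.3878,0.4937,1.1985)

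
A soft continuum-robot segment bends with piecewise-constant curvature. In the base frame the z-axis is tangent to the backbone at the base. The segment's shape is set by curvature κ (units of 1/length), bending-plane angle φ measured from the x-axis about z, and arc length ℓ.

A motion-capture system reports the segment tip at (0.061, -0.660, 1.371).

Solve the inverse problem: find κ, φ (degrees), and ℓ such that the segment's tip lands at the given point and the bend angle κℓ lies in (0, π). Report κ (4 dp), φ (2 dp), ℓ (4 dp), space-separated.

ρ = √(x²+y²) = √(0.061² + -0.660²) = 0.66281
φ = atan2(y, x) mod 360° = atan2(-0.660, 0.061) = 275.2805°
|p|² = ρ² + z² = 0.66281² + 1.371² = 2.31896
κ = 2ρ / |p|² = 2×0.66281 / 2.31896 = 0.57165
θ = 2·atan2(ρ, z) = 2·atan2(0.66281, 1.371) = 0.90064 rad
ℓ = θ/κ = 0.90064/0.57165 = 1.57553

0.5716 275.28 1.5755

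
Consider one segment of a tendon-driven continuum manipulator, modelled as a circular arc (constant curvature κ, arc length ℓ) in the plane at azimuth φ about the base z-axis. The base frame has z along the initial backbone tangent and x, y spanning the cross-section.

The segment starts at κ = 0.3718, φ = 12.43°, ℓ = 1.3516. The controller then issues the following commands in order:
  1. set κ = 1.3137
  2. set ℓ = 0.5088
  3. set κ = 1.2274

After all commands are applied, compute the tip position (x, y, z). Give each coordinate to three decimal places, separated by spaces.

0.150 0.033 0.476

initial: κ=0.3718, φ=12.43°, ℓ=1.3516
cmd 1: set κ=1.3137 → (κ,φ,ℓ)=(1.3137,12.43°,1.3516) → tip=(0.8945,0.1972,0.7453)
cmd 2: set ℓ=0.5088 → (κ,φ,ℓ)=(1.3137,12.43°,0.5088) → tip=(0.1600,0.0353,0.4718)
cmd 3: set κ=1.2274 → (κ,φ,ℓ)=(1.2274,12.43°,0.5088) → tip=(0.1502,0.0331,0.4764)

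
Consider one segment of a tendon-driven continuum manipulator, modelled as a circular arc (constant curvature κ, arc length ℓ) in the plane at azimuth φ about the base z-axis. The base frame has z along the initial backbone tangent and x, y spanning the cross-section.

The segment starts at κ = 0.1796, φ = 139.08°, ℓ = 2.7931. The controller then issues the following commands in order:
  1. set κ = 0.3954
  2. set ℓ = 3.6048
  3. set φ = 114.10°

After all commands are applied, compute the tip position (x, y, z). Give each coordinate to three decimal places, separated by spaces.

-0.883 1.974 2.502

initial: κ=0.1796, φ=139.08°, ℓ=2.7931
cmd 1: set κ=0.3954 → (κ,φ,ℓ)=(0.3954,139.08°,2.7931) → tip=(-1.0517,0.9116,2.2590)
cmd 2: set ℓ=3.6048 → (κ,φ,ℓ)=(0.3954,139.08°,3.6048) → tip=(-1.6340,1.4164,2.5024)
cmd 3: set φ=114.10° → (κ,φ,ℓ)=(0.3954,114.10°,3.6048) → tip=(-0.8830,1.9740,2.5024)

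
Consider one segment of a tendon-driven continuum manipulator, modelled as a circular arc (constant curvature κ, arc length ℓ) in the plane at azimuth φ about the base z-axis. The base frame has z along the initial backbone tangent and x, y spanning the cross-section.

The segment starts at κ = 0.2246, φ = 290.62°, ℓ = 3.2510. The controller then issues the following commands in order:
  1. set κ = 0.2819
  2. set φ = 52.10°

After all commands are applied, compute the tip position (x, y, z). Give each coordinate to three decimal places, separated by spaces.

0.853 1.095 2.815

initial: κ=0.2246, φ=290.62°, ℓ=3.2510
cmd 1: set κ=0.2819 → (κ,φ,ℓ)=(0.2819,290.62°,3.2510) → tip=(0.4889,-1.2994,2.8147)
cmd 2: set φ=52.10° → (κ,φ,ℓ)=(0.2819,52.10°,3.2510) → tip=(0.8528,1.0955,2.8147)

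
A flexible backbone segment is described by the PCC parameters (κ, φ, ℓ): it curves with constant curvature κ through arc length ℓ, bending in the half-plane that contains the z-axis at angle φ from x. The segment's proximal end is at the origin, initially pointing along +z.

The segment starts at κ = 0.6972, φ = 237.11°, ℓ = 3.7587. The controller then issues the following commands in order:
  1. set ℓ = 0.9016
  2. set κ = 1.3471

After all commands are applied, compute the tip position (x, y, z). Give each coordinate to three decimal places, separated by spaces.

initial: κ=0.6972, φ=237.11°, ℓ=3.7587
cmd 1: set ℓ=0.9016 → (κ,φ,ℓ)=(0.6972,237.11°,0.9016) → tip=(-0.1489,-0.2302,0.8434)
cmd 2: set κ=1.3471 → (κ,φ,ℓ)=(1.3471,237.11°,0.9016) → tip=(-0.2625,-0.4059,0.6957)

-0.263 -0.406 0.696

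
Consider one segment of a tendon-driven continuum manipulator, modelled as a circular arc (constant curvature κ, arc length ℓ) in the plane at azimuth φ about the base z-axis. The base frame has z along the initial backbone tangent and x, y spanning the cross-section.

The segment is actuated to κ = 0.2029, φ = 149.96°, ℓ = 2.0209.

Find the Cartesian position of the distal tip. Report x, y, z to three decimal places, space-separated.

θ = κ·ℓ = 0.2029 × 2.0209 = 0.41004 rad
ρ = (1 − cos θ)/κ = (1 − 0.91710)/0.2029 = 0.40855
z = sin θ / κ = 0.39865/0.2029 = 1.96474
x = ρ cos φ = 0.40855 × cos(149.96°) = -0.35367
y = ρ sin φ = 0.40855 × sin(149.96°) = 0.20452

-0.354 0.205 1.965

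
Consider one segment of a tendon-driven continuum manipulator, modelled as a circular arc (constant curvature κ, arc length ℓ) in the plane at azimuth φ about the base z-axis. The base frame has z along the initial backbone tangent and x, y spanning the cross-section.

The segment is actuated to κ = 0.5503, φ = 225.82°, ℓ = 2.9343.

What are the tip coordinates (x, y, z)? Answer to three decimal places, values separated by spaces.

θ = κ·ℓ = 0.5503 × 2.9343 = 1.61475 rad
ρ = (1 − cos θ)/κ = (1 − -0.04393)/0.5503 = 1.89703
z = sin θ / κ = 0.99903/0.5503 = 1.81544
x = ρ cos φ = 1.89703 × cos(225.82°) = -1.32207
y = ρ sin φ = 1.89703 × sin(225.82°) = -1.36046

-1.322 -1.360 1.815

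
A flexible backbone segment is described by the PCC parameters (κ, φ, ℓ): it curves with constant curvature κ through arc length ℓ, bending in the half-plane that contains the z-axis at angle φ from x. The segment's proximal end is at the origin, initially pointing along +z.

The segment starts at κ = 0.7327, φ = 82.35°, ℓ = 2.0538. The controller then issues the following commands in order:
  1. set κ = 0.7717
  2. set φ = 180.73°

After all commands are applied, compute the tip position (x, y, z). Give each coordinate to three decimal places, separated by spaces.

initial: κ=0.7327, φ=82.35°, ℓ=2.0538
cmd 1: set κ=0.7717 → (κ,φ,ℓ)=(0.7717,82.35°,2.0538) → tip=(0.1749,1.3024,1.2957)
cmd 2: set φ=180.73° → (κ,φ,ℓ)=(0.7717,180.73°,2.0538) → tip=(-1.3140,-0.0167,1.2957)

-1.314 -0.017 1.296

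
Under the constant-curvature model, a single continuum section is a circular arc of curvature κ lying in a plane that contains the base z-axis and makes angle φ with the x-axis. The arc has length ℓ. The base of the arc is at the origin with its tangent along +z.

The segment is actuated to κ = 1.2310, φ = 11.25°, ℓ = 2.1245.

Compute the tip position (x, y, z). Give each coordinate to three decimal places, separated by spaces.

θ = κ·ℓ = 1.2310 × 2.1245 = 2.61526 rad
ρ = (1 − cos θ)/κ = (1 − -0.86465)/1.2310 = 1.51475
z = sin θ / κ = 0.50237/1.2310 = 0.40810
x = ρ cos φ = 1.51475 × cos(11.25°) = 1.48564
y = ρ sin φ = 1.51475 × sin(11.25°) = 0.29551

1.486 0.296 0.408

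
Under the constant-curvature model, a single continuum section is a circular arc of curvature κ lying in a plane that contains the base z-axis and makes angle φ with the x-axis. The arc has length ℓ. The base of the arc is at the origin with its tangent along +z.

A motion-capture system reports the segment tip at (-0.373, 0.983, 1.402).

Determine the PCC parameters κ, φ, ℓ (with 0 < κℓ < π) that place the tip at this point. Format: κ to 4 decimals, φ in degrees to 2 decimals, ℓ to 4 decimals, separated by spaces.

0.6847 110.78 1.8795

ρ = √(x²+y²) = √(-0.373² + 0.983²) = 1.05139
φ = atan2(y, x) mod 360° = atan2(0.983, -0.373) = 110.7793°
|p|² = ρ² + z² = 1.05139² + 1.402² = 3.07102
κ = 2ρ / |p|² = 2×1.05139 / 3.07102 = 0.68472
θ = 2·atan2(ρ, z) = 2·atan2(1.05139, 1.402) = 1.28690 rad
ℓ = θ/κ = 1.28690/0.68472 = 1.87947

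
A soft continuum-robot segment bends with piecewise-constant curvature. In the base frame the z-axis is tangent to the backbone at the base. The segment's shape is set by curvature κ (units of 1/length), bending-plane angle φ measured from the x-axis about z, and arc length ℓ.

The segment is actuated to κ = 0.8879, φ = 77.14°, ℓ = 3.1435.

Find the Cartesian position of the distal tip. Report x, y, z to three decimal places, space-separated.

θ = κ·ℓ = 0.8879 × 3.1435 = 2.79111 rad
ρ = (1 − cos θ)/κ = (1 − -0.93921)/0.8879 = 2.18404
z = sin θ / κ = 0.34335/0.8879 = 0.38670
x = ρ cos φ = 2.18404 × cos(77.14°) = 0.48610
y = ρ sin φ = 2.18404 × sin(77.14°) = 2.12926

0.486 2.129 0.387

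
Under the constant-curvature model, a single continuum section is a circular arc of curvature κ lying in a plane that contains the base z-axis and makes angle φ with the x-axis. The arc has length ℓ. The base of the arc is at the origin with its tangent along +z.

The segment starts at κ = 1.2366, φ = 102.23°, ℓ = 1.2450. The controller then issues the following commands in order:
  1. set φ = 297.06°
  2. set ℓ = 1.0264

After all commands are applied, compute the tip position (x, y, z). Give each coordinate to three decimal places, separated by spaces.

initial: κ=1.2366, φ=102.23°, ℓ=1.2450
cmd 1: set φ=297.06° → (κ,φ,ℓ)=(1.2366,297.06°,1.2450) → tip=(0.3564,-0.6977,0.8083)
cmd 2: set ℓ=1.0264 → (κ,φ,ℓ)=(1.2366,297.06°,1.0264) → tip=(0.2586,-0.5063,0.7722)

0.259 -0.506 0.772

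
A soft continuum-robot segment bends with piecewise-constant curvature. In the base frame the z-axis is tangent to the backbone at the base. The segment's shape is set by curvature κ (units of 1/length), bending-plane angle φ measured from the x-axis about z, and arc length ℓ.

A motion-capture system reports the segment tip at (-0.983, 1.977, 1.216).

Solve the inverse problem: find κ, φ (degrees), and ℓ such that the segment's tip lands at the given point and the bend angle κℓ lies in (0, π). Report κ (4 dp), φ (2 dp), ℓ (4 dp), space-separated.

ρ = √(x²+y²) = √(-0.983² + 1.977²) = 2.20790
φ = atan2(y, x) mod 360° = atan2(1.977, -0.983) = 116.4374°
|p|² = ρ² + z² = 2.20790² + 1.216² = 6.35347
κ = 2ρ / |p|² = 2×2.20790 / 6.35347 = 0.69502
θ = 2·atan2(ρ, z) = 2·atan2(2.20790, 1.216) = 2.13476 rad
ℓ = θ/κ = 2.13476/0.69502 = 3.07150

0.6950 116.44 3.0715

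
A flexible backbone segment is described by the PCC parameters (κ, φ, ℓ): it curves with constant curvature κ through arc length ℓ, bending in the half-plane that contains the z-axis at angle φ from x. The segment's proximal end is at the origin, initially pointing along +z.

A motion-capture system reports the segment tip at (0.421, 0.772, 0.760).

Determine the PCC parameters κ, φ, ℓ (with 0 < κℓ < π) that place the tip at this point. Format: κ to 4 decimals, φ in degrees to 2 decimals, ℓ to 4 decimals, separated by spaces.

1.3019 61.39 1.3182

ρ = √(x²+y²) = √(0.421² + 0.772²) = 0.87933
φ = atan2(y, x) mod 360° = atan2(0.772, 0.421) = 61.3947°
|p|² = ρ² + z² = 0.87933² + 0.760² = 1.35082
κ = 2ρ / |p|² = 2×0.87933 / 1.35082 = 1.30192
θ = 2·atan2(ρ, z) = 2·atan2(0.87933, 0.760) = 1.71613 rad
ℓ = θ/κ = 1.71613/1.30192 = 1.31815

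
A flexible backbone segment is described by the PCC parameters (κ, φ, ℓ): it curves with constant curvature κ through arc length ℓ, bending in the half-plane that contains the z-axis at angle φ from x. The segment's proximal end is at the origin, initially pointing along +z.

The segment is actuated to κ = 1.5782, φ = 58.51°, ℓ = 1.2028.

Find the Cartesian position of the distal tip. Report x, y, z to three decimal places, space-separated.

0.437 0.714 0.600

θ = κ·ℓ = 1.5782 × 1.2028 = 1.89826 rad
ρ = (1 − cos θ)/κ = (1 − -0.32164)/1.5782 = 0.83744
z = sin θ / κ = 0.94686/1.5782 = 0.59996
x = ρ cos φ = 0.83744 × cos(58.51°) = 0.43743
y = ρ sin φ = 0.83744 × sin(58.51°) = 0.71411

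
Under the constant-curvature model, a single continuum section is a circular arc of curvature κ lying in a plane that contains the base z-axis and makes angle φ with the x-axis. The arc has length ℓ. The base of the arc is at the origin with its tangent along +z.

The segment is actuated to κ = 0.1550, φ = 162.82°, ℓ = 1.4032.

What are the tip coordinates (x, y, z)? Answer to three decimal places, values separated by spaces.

-0.145 0.045 1.392

θ = κ·ℓ = 0.1550 × 1.4032 = 0.21750 rad
ρ = (1 − cos θ)/κ = (1 − 0.97644)/0.1550 = 0.15199
z = sin θ / κ = 0.21579/0.1550 = 1.39216
x = ρ cos φ = 0.15199 × cos(162.82°) = -0.14521
y = ρ sin φ = 0.15199 × sin(162.82°) = 0.04490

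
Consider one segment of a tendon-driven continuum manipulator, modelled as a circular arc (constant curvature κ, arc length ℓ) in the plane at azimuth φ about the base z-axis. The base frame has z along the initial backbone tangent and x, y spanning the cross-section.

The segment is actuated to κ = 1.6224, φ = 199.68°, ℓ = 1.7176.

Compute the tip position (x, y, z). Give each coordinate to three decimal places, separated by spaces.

-1.125 -0.402 0.214

θ = κ·ℓ = 1.6224 × 1.7176 = 2.78663 rad
ρ = (1 − cos θ)/κ = (1 − -0.93766)/1.6224 = 1.19432
z = sin θ / κ = 0.34755/1.6224 = 0.21422
x = ρ cos φ = 1.19432 × cos(199.68°) = -1.12456
y = ρ sin φ = 1.19432 × sin(199.68°) = -0.40221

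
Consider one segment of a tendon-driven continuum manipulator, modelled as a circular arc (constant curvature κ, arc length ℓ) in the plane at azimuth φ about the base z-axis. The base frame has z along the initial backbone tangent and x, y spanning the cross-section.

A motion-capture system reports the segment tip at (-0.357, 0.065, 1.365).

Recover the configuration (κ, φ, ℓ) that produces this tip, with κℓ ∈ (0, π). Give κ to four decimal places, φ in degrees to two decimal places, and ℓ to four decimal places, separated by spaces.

0.3638 169.68 1.4284

ρ = √(x²+y²) = √(-0.357² + 0.065²) = 0.36287
φ = atan2(y, x) mod 360° = atan2(0.065, -0.357) = 169.6810°
|p|² = ρ² + z² = 0.36287² + 1.365² = 1.99490
κ = 2ρ / |p|² = 2×0.36287 / 1.99490 = 0.36380
θ = 2·atan2(ρ, z) = 2·atan2(0.36287, 1.365) = 0.51966 rad
ℓ = θ/κ = 0.51966/0.36380 = 1.42843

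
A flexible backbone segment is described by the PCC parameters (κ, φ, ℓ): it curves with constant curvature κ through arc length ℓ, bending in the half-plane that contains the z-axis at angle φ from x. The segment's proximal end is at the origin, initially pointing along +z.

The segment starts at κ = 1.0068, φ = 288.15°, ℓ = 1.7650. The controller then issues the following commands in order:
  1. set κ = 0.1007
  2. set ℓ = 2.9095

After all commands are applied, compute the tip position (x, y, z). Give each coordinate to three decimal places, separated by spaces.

0.132 -0.402 2.868

initial: κ=1.0068, φ=288.15°, ℓ=1.7650
cmd 1: set κ=0.1007 → (κ,φ,ℓ)=(0.1007,288.15°,1.7650) → tip=(0.0487,-0.1487,1.7557)
cmd 2: set ℓ=2.9095 → (κ,φ,ℓ)=(0.1007,288.15°,2.9095) → tip=(0.1318,-0.4021,2.8681)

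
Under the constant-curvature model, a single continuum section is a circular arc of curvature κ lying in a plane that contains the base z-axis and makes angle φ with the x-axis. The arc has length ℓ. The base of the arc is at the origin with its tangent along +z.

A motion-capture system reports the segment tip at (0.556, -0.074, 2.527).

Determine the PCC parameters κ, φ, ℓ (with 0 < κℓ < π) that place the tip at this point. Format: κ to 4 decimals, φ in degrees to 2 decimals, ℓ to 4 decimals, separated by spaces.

ρ = √(x²+y²) = √(0.556² + -0.074²) = 0.56090
φ = atan2(y, x) mod 360° = atan2(-0.074, 0.556) = 352.4189°
|p|² = ρ² + z² = 0.56090² + 2.527² = 6.70034
κ = 2ρ / |p|² = 2×0.56090 / 6.70034 = 0.16743
θ = 2·atan2(ρ, z) = 2·atan2(0.56090, 2.527) = 0.43685 rad
ℓ = θ/κ = 0.43685/0.16743 = 2.60920

0.1674 352.42 2.6092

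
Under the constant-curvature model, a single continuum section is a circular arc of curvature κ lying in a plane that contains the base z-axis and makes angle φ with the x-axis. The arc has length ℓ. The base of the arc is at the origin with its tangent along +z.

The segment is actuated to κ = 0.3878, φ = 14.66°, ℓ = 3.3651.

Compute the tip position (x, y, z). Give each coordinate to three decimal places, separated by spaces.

1.839 0.481 2.488

θ = κ·ℓ = 0.3878 × 3.3651 = 1.30499 rad
ρ = (1 − cos θ)/κ = (1 − 0.26269)/0.3878 = 1.90126
z = sin θ / κ = 0.96488/0.3878 = 2.48809
x = ρ cos φ = 1.90126 × cos(14.66°) = 1.83936
y = ρ sin φ = 1.90126 × sin(14.66°) = 0.48118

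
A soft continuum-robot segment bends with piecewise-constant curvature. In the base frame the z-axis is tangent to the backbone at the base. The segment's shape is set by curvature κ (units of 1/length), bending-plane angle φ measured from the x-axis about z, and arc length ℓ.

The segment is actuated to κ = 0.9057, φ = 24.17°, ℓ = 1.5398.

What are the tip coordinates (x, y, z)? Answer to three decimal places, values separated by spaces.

0.831 0.373 1.087

θ = κ·ℓ = 0.9057 × 1.5398 = 1.39460 rad
ρ = (1 − cos θ)/κ = (1 − 0.17529)/0.9057 = 0.91058
z = sin θ / κ = 0.98452/0.9057 = 1.08702
x = ρ cos φ = 0.91058 × cos(24.17°) = 0.83075
y = ρ sin φ = 0.91058 × sin(24.17°) = 0.37283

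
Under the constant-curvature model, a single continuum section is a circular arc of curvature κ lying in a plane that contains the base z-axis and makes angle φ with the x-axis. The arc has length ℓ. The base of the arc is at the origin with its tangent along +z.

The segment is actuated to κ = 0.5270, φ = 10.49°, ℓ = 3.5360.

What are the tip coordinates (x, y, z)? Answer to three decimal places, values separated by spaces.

θ = κ·ℓ = 0.5270 × 3.5360 = 1.86347 rad
ρ = (1 − cos θ)/κ = (1 − -0.28852)/0.5270 = 2.44500
z = sin θ / κ = 0.95748/0.5270 = 1.81684
x = ρ cos φ = 2.44500 × cos(10.49°) = 2.40414
y = ρ sin φ = 2.44500 × sin(10.49°) = 0.44515

2.404 0.445 1.817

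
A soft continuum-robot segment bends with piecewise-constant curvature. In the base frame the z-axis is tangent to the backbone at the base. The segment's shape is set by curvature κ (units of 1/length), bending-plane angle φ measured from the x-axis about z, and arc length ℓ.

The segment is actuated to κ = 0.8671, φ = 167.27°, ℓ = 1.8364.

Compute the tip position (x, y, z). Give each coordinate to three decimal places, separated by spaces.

θ = κ·ℓ = 0.8671 × 1.8364 = 1.59234 rad
ρ = (1 − cos θ)/κ = (1 − -0.02154)/0.8671 = 1.17812
z = sin θ / κ = 0.99977/0.8671 = 1.15300
x = ρ cos φ = 1.17812 × cos(167.27°) = -1.14916
y = ρ sin φ = 1.17812 × sin(167.27°) = 0.25961

-1.149 0.260 1.153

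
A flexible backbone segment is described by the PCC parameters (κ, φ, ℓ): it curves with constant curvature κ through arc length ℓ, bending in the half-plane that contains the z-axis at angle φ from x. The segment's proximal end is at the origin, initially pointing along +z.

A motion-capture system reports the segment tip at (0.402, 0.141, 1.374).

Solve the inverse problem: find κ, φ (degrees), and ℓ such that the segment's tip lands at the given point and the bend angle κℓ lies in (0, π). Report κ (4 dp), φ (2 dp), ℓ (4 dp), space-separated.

ρ = √(x²+y²) = √(0.402² + 0.141²) = 0.42601
φ = atan2(y, x) mod 360° = atan2(0.141, 0.402) = 19.3281°
|p|² = ρ² + z² = 0.42601² + 1.374² = 2.06936
κ = 2ρ / |p|² = 2×0.42601 / 2.06936 = 0.41173
θ = 2·atan2(ρ, z) = 2·atan2(0.42601, 1.374) = 0.60131 rad
ℓ = θ/κ = 0.60131/0.41173 = 1.46043

0.4117 19.33 1.4604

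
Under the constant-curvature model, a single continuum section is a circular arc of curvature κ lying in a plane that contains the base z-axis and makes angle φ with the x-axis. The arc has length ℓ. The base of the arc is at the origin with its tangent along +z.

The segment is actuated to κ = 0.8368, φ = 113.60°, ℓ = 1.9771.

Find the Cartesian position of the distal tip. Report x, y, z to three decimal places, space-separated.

-0.518 1.187 1.191

θ = κ·ℓ = 0.8368 × 1.9771 = 1.65444 rad
ρ = (1 − cos θ)/κ = (1 − -0.08354)/0.8368 = 1.29487
z = sin θ / κ = 0.99650/0.8368 = 1.19085
x = ρ cos φ = 1.29487 × cos(113.60°) = -0.51840
y = ρ sin φ = 1.29487 × sin(113.60°) = 1.18657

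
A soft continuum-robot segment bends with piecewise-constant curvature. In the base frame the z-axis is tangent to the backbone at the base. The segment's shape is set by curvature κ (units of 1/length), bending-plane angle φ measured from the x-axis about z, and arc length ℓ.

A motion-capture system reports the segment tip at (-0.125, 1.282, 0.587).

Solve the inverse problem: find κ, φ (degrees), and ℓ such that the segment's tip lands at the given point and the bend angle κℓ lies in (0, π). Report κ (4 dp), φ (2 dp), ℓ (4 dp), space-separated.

ρ = √(x²+y²) = √(-0.125² + 1.282²) = 1.28808
φ = atan2(y, x) mod 360° = atan2(1.282, -0.125) = 95.5690°
|p|² = ρ² + z² = 1.28808² + 0.587² = 2.00372
κ = 2ρ / |p|² = 2×1.28808 / 2.00372 = 1.28569
θ = 2·atan2(ρ, z) = 2·atan2(1.28808, 0.587) = 2.28640 rad
ℓ = θ/κ = 2.28640/1.28569 = 1.77834

1.2857 95.57 1.7783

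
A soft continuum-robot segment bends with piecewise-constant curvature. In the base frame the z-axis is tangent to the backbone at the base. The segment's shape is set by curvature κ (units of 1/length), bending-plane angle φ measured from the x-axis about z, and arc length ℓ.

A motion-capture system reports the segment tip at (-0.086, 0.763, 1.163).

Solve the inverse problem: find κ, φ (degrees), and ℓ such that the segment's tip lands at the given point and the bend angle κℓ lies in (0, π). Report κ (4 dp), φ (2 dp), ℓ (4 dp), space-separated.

0.7907 96.43 1.4760

ρ = √(x²+y²) = √(-0.086² + 0.763²) = 0.76783
φ = atan2(y, x) mod 360° = atan2(0.763, -0.086) = 96.4308°
|p|² = ρ² + z² = 0.76783² + 1.163² = 1.94213
κ = 2ρ / |p|² = 2×0.76783 / 1.94213 = 0.79071
θ = 2·atan2(ρ, z) = 2·atan2(0.76783, 1.163) = 1.16705 rad
ℓ = θ/κ = 1.16705/0.79071 = 1.47595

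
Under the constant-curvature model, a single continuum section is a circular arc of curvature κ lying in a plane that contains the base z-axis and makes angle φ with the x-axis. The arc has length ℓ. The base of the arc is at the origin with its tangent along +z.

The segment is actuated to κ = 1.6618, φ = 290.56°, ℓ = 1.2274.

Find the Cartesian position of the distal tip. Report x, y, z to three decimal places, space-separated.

θ = κ·ℓ = 1.6618 × 1.2274 = 2.03969 rad
ρ = (1 − cos θ)/κ = (1 − -0.45190)/1.6618 = 0.87369
z = sin θ / κ = 0.89207/1.6618 = 0.53681
x = ρ cos φ = 0.87369 × cos(290.56°) = 0.30683
y = ρ sin φ = 0.87369 × sin(290.56°) = -0.81804

0.307 -0.818 0.537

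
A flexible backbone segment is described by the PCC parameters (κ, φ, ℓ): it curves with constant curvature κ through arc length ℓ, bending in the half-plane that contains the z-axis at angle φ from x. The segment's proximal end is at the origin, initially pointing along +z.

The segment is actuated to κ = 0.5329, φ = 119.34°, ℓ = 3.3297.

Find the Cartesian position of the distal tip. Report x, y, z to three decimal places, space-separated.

θ = κ·ℓ = 0.5329 × 3.3297 = 1.77440 rad
ρ = (1 − cos θ)/κ = (1 − -0.20220)/0.5329 = 2.25595
z = sin θ / κ = 0.97934/0.5329 = 1.83776
x = ρ cos φ = 2.25595 × cos(119.34°) = -1.10540
y = ρ sin φ = 2.25595 × sin(119.34°) = 1.96658

-1.105 1.967 1.838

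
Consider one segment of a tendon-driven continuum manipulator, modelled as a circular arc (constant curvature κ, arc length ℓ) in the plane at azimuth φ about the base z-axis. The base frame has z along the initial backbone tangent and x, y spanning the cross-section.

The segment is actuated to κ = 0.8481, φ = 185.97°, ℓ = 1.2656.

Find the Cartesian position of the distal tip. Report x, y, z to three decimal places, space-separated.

-0.613 -0.064 1.036

θ = κ·ℓ = 0.8481 × 1.2656 = 1.07336 rad
ρ = (1 − cos θ)/κ = (1 − 0.47718)/0.8481 = 0.61646
z = sin θ / κ = 0.87881/0.8481 = 1.03621
x = ρ cos φ = 0.61646 × cos(185.97°) = -0.61312
y = ρ sin φ = 0.61646 × sin(185.97°) = -0.06412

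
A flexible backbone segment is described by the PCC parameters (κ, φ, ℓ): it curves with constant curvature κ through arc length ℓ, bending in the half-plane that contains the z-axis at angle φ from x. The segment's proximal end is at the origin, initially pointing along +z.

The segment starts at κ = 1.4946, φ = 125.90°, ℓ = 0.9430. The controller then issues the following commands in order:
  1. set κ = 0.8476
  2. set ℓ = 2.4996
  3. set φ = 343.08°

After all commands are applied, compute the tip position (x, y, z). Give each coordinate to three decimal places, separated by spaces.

1.717 -0.522 1.007

initial: κ=1.4946, φ=125.90°, ℓ=0.9430
cmd 1: set κ=0.8476 → (κ,φ,ℓ)=(0.8476,125.90°,0.9430) → tip=(-0.2095,0.2894,0.8458)
cmd 2: set ℓ=2.4996 → (κ,φ,ℓ)=(0.8476,125.90°,2.4996) → tip=(-1.0521,1.4535,1.0071)
cmd 3: set φ=343.08° → (κ,φ,ℓ)=(0.8476,343.08°,2.4996) → tip=(1.7166,-0.5222,1.0071)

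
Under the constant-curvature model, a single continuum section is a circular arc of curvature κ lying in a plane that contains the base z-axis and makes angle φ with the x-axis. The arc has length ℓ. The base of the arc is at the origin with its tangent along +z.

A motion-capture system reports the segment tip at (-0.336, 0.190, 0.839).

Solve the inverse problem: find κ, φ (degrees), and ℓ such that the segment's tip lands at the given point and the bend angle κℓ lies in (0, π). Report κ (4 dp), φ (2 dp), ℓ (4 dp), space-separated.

ρ = √(x²+y²) = √(-0.336² + 0.190²) = 0.38600
φ = atan2(y, x) mod 360° = atan2(0.190, -0.336) = 150.5129°
|p|² = ρ² + z² = 0.38600² + 0.839² = 0.85292
κ = 2ρ / |p|² = 2×0.38600 / 0.85292 = 0.90513
θ = 2·atan2(ρ, z) = 2·atan2(0.38600, 0.839) = 0.86240 rad
ℓ = θ/κ = 0.86240/0.90513 = 0.95279

0.9051 150.51 0.9528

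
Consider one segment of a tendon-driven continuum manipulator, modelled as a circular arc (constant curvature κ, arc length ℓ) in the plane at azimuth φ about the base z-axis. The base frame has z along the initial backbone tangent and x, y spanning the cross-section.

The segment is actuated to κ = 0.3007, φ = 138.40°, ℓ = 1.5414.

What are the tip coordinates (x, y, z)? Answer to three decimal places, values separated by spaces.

θ = κ·ℓ = 0.3007 × 1.5414 = 0.46350 rad
ρ = (1 − cos θ)/κ = (1 − 0.89449)/0.3007 = 0.35087
z = sin θ / κ = 0.44708/0.3007 = 1.48680
x = ρ cos φ = 0.35087 × cos(138.40°) = -0.26238
y = ρ sin φ = 0.35087 × sin(138.40°) = 0.23295

-0.262 0.233 1.487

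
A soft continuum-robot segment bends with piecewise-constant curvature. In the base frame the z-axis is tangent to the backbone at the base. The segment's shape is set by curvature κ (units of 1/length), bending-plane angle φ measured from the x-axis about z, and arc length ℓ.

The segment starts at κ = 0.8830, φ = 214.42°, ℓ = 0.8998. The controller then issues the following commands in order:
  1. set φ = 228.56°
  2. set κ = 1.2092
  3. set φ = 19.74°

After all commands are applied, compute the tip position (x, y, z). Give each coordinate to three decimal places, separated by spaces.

initial: κ=0.8830, φ=214.42°, ℓ=0.8998
cmd 1: set φ=228.56° → (κ,φ,ℓ)=(0.8830,228.56°,0.8998) → tip=(-0.2244,-0.2542,0.8081)
cmd 2: set κ=1.2092 → (κ,φ,ℓ)=(1.2092,228.56°,0.8998) → tip=(-0.2932,-0.3322,0.7325)
cmd 3: set φ=19.74° → (κ,φ,ℓ)=(1.2092,19.74°,0.8998) → tip=(0.4170,0.1497,0.7325)

0.417 0.150 0.732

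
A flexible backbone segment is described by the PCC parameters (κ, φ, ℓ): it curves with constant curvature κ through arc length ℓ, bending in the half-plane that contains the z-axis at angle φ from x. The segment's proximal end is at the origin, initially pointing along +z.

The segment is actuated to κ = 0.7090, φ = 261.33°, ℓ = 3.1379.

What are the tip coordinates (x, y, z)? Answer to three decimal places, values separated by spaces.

θ = κ·ℓ = 0.7090 × 3.1379 = 2.22477 rad
ρ = (1 − cos θ)/κ = (1 − -0.60835)/0.7090 = 2.26847
z = sin θ / κ = 0.79367/0.7090 = 1.11942
x = ρ cos φ = 2.26847 × cos(261.33°) = -0.34196
y = ρ sin φ = 2.26847 × sin(261.33°) = -2.24255

-0.342 -2.243 1.119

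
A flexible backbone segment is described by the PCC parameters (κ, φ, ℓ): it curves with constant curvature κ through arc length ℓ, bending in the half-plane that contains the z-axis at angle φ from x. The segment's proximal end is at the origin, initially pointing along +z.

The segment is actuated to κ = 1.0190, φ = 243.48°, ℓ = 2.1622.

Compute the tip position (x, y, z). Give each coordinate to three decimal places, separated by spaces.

θ = κ·ℓ = 1.0190 × 2.1622 = 2.20328 rad
ρ = (1 − cos θ)/κ = (1 − -0.59115)/1.0190 = 1.56148
z = sin θ / κ = 0.80656/1.0190 = 0.79152
x = ρ cos φ = 1.56148 × cos(243.48°) = -0.69722
y = ρ sin φ = 1.56148 × sin(243.48°) = -1.39718

-0.697 -1.397 0.792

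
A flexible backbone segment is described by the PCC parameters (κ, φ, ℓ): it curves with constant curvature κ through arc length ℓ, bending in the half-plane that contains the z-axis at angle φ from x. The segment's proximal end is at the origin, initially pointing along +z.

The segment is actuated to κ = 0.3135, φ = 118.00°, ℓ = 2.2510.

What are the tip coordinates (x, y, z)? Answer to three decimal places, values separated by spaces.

-0.358 0.673 2.069

θ = κ·ℓ = 0.3135 × 2.2510 = 0.70569 rad
ρ = (1 − cos θ)/κ = (1 − 0.76117)/0.3135 = 0.76183
z = sin θ / κ = 0.64856/0.3135 = 2.06877
x = ρ cos φ = 0.76183 × cos(118.00°) = -0.35766
y = ρ sin φ = 0.76183 × sin(118.00°) = 0.67266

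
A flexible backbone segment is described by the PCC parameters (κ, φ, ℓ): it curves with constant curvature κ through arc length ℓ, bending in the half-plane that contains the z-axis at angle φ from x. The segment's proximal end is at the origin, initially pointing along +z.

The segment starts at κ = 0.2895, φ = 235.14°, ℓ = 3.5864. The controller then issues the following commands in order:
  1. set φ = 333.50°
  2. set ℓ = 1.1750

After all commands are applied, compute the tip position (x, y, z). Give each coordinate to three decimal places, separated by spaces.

initial: κ=0.2895, φ=235.14°, ℓ=3.5864
cmd 1: set φ=333.50° → (κ,φ,ℓ)=(0.2895,333.50°,3.5864) → tip=(1.5218,-0.7587,2.9759)
cmd 2: set ℓ=1.1750 → (κ,φ,ℓ)=(0.2895,333.50°,1.1750) → tip=(0.1771,-0.0883,1.1525)

0.177 -0.088 1.152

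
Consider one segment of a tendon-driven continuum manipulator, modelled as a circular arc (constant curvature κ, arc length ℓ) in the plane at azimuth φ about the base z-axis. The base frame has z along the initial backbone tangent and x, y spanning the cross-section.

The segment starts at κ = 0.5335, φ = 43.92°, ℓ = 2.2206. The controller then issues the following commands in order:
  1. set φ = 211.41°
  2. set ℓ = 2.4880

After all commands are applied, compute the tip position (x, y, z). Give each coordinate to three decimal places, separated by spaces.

-1.214 -0.741 1.819

initial: κ=0.5335, φ=43.92°, ℓ=2.2206
cmd 1: set φ=211.41° → (κ,φ,ℓ)=(0.5335,211.41°,2.2206) → tip=(-0.9973,-0.6090,1.7364)
cmd 2: set ℓ=2.4880 → (κ,φ,ℓ)=(0.5335,211.41°,2.4880) → tip=(-1.2141,-0.7414,1.8191)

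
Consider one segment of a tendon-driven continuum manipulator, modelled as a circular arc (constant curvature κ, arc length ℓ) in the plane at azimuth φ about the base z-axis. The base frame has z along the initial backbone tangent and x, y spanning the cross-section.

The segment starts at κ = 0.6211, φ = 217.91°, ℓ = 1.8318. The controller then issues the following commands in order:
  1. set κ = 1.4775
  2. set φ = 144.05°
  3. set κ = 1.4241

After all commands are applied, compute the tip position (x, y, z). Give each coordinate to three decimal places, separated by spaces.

initial: κ=0.6211, φ=217.91°, ℓ=1.8318
cmd 1: set κ=1.4775 → (κ,φ,ℓ)=(1.4775,217.91°,1.8318) → tip=(-1.0182,-0.7930,0.2853)
cmd 2: set φ=144.05° → (κ,φ,ℓ)=(1.4775,144.05°,1.8318) → tip=(-1.0448,0.7577,0.2853)
cmd 3: set κ=1.4241 → (κ,φ,ℓ)=(1.4241,144.05°,1.8318) → tip=(-1.0581,0.7673,0.3568)

-1.058 0.767 0.357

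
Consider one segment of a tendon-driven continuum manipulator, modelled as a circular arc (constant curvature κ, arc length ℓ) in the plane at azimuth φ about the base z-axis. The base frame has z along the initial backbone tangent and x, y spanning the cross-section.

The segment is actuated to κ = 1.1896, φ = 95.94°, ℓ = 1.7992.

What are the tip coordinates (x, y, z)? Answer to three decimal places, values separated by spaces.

θ = κ·ℓ = 1.1896 × 1.7992 = 2.14033 rad
ρ = (1 − cos θ)/κ = (1 − -0.53924)/1.1896 = 1.29391
z = sin θ / κ = 0.84215/1.1896 = 0.70793
x = ρ cos φ = 1.29391 × cos(95.94°) = -0.13390
y = ρ sin φ = 1.29391 × sin(95.94°) = 1.28696

-0.134 1.287 0.708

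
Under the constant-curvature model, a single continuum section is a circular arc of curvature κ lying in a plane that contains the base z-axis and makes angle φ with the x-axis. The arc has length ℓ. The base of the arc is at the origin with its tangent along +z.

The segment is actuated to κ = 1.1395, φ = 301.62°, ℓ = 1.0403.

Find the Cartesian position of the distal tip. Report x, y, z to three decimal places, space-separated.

0.287 -0.466 0.813

θ = κ·ℓ = 1.1395 × 1.0403 = 1.18542 rad
ρ = (1 − cos θ)/κ = (1 − 0.37591)/1.1395 = 0.54769
z = sin θ / κ = 0.92666/1.1395 = 0.81321
x = ρ cos φ = 0.54769 × cos(301.62°) = 0.28715
y = ρ sin φ = 0.54769 × sin(301.62°) = -0.46638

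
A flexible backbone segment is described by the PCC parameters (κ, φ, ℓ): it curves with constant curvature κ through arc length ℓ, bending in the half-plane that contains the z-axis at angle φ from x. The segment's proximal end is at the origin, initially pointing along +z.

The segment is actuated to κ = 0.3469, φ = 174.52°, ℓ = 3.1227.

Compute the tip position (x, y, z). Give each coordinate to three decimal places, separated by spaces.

θ = κ·ℓ = 0.3469 × 3.1227 = 1.08326 rad
ρ = (1 − cos θ)/κ = (1 − 0.46845)/0.3469 = 1.53230
z = sin θ / κ = 0.88349/0.3469 = 2.54682
x = ρ cos φ = 1.53230 × cos(174.52°) = -1.52529
y = ρ sin φ = 1.53230 × sin(174.52°) = 0.14633

-1.525 0.146 2.547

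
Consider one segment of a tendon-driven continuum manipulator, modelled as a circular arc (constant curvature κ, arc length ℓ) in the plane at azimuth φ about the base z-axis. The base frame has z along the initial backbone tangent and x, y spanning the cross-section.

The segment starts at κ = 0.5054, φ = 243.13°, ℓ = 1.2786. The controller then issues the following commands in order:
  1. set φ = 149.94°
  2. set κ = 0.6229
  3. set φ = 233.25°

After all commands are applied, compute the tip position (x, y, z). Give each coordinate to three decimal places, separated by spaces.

-0.289 -0.387 1.148

initial: κ=0.5054, φ=243.13°, ℓ=1.2786
cmd 1: set φ=149.94° → (κ,φ,ℓ)=(0.5054,149.94°,1.2786) → tip=(-0.3453,0.1998,1.1915)
cmd 2: set κ=0.6229 → (κ,φ,ℓ)=(0.6229,149.94°,1.2786) → tip=(-0.4179,0.2418,1.1477)
cmd 3: set φ=233.25° → (κ,φ,ℓ)=(0.6229,233.25°,1.2786) → tip=(-0.2889,-0.3869,1.1477)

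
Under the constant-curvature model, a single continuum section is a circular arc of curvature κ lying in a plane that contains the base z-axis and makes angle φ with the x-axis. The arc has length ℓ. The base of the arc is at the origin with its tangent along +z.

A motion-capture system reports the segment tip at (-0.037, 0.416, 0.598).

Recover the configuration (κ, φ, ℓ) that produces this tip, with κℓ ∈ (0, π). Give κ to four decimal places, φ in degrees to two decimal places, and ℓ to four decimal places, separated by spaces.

ρ = √(x²+y²) = √(-0.037² + 0.416²) = 0.41764
φ = atan2(y, x) mod 360° = atan2(0.416, -0.037) = 95.0826°
|p|² = ρ² + z² = 0.41764² + 0.598² = 0.53203
κ = 2ρ / |p|² = 2×0.41764 / 0.53203 = 1.57000
θ = 2·atan2(ρ, z) = 2·atan2(0.41764, 0.598) = 1.21930 rad
ℓ = θ/κ = 1.21930/1.57000 = 0.77663

1.5700 95.08 0.7766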